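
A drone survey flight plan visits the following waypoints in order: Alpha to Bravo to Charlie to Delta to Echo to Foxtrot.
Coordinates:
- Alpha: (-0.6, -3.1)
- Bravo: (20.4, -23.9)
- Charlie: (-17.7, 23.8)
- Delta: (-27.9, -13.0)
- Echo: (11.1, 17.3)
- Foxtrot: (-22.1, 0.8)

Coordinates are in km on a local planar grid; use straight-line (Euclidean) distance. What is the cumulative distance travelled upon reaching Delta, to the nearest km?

129 km

Leg distances:
Alpha→Bravo: 29.6 km  (cumulative 29.6 km)
Bravo→Charlie: 61.0 km  (cumulative 90.6 km)
Charlie→Delta: 38.2 km  (cumulative 128.8 km)
Cumulative distance at Delta ≈ 129 km.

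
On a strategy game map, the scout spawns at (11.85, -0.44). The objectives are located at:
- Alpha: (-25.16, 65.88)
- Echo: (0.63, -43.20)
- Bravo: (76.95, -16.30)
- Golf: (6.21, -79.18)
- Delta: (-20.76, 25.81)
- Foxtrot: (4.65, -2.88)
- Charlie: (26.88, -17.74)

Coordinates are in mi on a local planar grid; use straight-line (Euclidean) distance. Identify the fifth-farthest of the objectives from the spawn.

Distance to each, sorted:
Golf: 78.9 mi
Alpha: 75.9 mi
Bravo: 67.0 mi
Echo: 44.2 mi
Delta: 41.9 mi
Charlie: 22.9 mi
Foxtrot: 7.6 mi
The fifth-farthest is Delta at 41.9 mi.

Delta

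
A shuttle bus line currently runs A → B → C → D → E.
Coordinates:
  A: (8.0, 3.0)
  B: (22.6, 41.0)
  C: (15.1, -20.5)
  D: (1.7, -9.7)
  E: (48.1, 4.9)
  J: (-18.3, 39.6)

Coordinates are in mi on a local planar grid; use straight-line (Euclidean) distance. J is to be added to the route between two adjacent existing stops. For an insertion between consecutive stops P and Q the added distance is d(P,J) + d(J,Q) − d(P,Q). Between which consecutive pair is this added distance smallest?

Added distance for inserting J between each consecutive pair:
A–B: 45.3 mi
B–C: 47.7 mi
C–D: 104.7 mi
D–E: 79.5 mi
Smallest added distance is 45.3 mi, inserting between A and B.

between A and B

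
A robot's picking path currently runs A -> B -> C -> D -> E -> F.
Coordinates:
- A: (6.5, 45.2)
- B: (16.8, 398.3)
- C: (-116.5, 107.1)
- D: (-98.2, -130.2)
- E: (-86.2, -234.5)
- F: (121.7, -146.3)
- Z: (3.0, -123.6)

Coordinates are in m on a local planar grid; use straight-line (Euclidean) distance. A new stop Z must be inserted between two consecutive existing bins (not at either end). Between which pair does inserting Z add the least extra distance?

between E and F

Added distance for inserting Z between each consecutive pair:
A–B: 337.7 m
B–C: 461.6 m
C–D: 123.2 m
D–E: 138.7 m
E–F: 37.3 m
Smallest added distance is 37.3 m, inserting between E and F.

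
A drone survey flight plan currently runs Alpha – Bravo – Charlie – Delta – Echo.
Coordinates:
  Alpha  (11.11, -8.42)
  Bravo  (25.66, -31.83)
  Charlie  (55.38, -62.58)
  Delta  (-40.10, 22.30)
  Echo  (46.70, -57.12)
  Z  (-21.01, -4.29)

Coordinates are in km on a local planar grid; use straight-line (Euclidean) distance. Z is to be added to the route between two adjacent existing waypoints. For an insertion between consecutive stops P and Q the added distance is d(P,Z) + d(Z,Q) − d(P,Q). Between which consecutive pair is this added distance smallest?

Added distance for inserting Z between each consecutive pair:
Alpha–Bravo: 59.0 km
Bravo–Charlie: 107.5 km
Charlie–Delta: 1.1 km
Delta–Echo: 1.0 km
Smallest added distance is 1.0 km, inserting between Delta and Echo.

between Delta and Echo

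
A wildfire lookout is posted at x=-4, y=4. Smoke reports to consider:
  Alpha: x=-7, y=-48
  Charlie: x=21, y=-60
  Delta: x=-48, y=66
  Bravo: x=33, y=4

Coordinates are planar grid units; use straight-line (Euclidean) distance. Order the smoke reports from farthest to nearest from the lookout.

Distance from the lookout at x=-4, y=4 to each:
Delta x=-48, y=66: 76.0
Charlie x=21, y=-60: 68.7
Alpha x=-7, y=-48: 52.1
Bravo x=33, y=4: 37.0

Delta, Charlie, Alpha, Bravo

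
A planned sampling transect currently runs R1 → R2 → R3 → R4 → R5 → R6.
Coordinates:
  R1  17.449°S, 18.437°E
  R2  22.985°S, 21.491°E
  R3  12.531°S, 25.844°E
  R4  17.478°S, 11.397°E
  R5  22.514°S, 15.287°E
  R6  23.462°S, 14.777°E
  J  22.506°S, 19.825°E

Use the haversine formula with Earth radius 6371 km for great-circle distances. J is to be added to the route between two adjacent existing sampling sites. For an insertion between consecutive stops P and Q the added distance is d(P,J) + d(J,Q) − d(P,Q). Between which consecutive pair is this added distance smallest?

between R1 and R2

Added distance for inserting J between each consecutive pair:
R1–R2: 66.6 km
R2–R3: 207.9 km
R3–R4: 676.4 km
R4–R5: 817.0 km
R5–R6: 876.0 km
Smallest added distance is 66.6 km, inserting between R1 and R2.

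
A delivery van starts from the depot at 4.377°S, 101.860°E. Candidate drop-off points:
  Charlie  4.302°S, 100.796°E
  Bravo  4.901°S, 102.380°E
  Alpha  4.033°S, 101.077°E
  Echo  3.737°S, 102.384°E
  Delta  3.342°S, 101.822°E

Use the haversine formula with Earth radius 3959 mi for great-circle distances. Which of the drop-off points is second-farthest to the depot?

Distances from the depot (4.377°S, 101.860°E):
Charlie: 73.5 mi
Delta: 71.6 mi
Alpha: 59.0 mi
Echo: 57.1 mi
Bravo: 50.9 mi
The second-farthest is Delta at 71.6 mi.

Delta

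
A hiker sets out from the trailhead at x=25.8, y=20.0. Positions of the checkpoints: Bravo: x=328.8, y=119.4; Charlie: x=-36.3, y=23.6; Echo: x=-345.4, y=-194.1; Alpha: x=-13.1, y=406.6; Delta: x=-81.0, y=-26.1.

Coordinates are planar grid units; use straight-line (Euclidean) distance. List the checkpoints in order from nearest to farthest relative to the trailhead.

Computing each straight-line distance from x=25.8, y=20.0:
Charlie x=-36.3, y=23.6: 62.2
Delta x=-81.0, y=-26.1: 116.3
Bravo x=328.8, y=119.4: 318.9
Alpha x=-13.1, y=406.6: 388.6
Echo x=-345.4, y=-194.1: 428.5

Charlie, Delta, Bravo, Alpha, Echo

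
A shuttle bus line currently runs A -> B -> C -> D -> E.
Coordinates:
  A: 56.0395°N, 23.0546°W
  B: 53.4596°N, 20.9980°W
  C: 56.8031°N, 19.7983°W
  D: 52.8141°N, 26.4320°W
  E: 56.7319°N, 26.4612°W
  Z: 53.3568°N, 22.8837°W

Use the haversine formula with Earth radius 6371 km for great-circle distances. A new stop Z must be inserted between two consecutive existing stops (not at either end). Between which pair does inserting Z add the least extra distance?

between C and D

Added distance for inserting Z between each consecutive pair:
A–B: 108.3 km
B–C: 176.5 km
C–D: 61.2 km
D–E: 247.8 km
Smallest added distance is 61.2 km, inserting between C and D.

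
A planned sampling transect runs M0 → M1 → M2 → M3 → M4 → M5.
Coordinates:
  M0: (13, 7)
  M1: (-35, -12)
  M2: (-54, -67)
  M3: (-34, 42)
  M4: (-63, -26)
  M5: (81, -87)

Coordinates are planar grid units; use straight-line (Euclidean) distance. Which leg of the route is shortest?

M0–M1

Leg distances:
M0→M1: 51.6
M1→M2: 58.2
M2→M3: 110.8
M3→M4: 73.9
M4→M5: 156.4
The shortest leg is M0–M1 at 51.6.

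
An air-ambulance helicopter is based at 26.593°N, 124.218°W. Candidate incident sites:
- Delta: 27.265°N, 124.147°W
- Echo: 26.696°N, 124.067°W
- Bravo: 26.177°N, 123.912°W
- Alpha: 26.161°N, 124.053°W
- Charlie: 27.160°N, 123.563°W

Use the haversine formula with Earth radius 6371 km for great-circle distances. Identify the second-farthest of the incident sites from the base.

Delta

Distances from the base (26.593°N, 124.218°W):
Charlie: 90.5 km
Delta: 75.1 km
Bravo: 55.4 km
Alpha: 50.8 km
Echo: 18.9 km
The second-farthest is Delta at 75.1 km.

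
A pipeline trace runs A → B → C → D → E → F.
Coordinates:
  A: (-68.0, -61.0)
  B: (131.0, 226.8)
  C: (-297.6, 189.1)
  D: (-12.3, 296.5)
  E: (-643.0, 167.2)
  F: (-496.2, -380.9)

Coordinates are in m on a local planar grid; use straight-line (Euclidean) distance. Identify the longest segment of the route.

Leg distances:
A→B: 349.9 m
B→C: 430.3 m
C→D: 304.8 m
D→E: 643.8 m
E→F: 567.4 m
The longest leg is D–E at 643.8 m.

D–E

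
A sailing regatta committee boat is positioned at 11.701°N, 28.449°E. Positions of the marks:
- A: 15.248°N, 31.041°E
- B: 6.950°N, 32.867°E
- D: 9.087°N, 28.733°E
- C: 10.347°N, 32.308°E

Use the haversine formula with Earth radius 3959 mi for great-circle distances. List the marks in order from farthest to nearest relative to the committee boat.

Distance from the committee boat at 11.701°N, 28.449°E to each:
B 6.950°N, 32.867°E: 445.5 mi
A 15.248°N, 31.041°E: 300.7 mi
C 10.347°N, 32.308°E: 277.9 mi
D 9.087°N, 28.733°E: 181.6 mi

B, A, C, D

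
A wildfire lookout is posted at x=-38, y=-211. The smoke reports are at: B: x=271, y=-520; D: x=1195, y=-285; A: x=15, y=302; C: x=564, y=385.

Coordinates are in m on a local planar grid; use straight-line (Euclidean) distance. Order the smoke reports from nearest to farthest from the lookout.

B, A, C, D

Distances from the lookout:
B x=271, y=-520: 437.0 m
A x=15, y=302: 515.7 m
C x=564, y=385: 847.1 m
D x=1195, y=-285: 1235.2 m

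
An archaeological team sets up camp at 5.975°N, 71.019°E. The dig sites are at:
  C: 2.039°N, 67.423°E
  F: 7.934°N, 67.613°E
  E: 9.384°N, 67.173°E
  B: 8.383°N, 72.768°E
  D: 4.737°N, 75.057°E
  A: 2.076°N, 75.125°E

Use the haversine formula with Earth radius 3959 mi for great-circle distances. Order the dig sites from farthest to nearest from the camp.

Computing each great-circle distance from 5.975°N, 71.019°E:
A 2.076°N, 75.125°E: 390.7 mi
C 2.039°N, 67.423°E: 367.9 mi
E 9.384°N, 67.173°E: 353.3 mi
D 4.737°N, 75.057°E: 290.7 mi
F 7.934°N, 67.613°E: 270.0 mi
B 8.383°N, 72.768°E: 205.1 mi

A, C, E, D, F, B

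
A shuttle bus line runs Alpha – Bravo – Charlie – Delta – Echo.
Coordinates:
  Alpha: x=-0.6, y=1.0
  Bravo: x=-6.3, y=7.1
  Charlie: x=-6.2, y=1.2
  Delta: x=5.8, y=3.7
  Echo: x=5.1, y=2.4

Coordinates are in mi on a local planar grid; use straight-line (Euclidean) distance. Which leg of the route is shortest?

Delta–Echo

Leg distances:
Alpha→Bravo: 8.3 mi
Bravo→Charlie: 5.9 mi
Charlie→Delta: 12.3 mi
Delta→Echo: 1.5 mi
The shortest leg is Delta–Echo at 1.5 mi.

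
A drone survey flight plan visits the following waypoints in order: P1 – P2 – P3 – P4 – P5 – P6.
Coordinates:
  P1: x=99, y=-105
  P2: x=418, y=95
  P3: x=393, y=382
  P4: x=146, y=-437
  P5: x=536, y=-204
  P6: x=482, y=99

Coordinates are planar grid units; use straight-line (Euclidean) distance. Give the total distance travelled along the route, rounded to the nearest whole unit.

Leg distances:
P1→P2: 376.5  (cumulative 376.5)
P2→P3: 288.1  (cumulative 664.6)
P3→P4: 855.4  (cumulative 1520.0)
P4→P5: 454.3  (cumulative 1974.3)
P5→P6: 307.8  (cumulative 2282.1)
Total route length ≈ 2282.

2282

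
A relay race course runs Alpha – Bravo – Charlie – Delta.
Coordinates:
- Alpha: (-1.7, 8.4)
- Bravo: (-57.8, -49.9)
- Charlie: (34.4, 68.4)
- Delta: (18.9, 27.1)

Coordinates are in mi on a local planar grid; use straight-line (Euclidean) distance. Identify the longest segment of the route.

Bravo–Charlie

Leg distances:
Alpha→Bravo: 80.9 mi
Bravo→Charlie: 150.0 mi
Charlie→Delta: 44.1 mi
The longest leg is Bravo–Charlie at 150.0 mi.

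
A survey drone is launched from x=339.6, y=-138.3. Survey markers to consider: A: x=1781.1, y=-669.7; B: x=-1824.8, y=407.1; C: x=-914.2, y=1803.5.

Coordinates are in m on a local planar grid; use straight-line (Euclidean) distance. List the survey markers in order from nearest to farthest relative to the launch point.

A, B, C

Distances from the launch point:
A x=1781.1, y=-669.7: 1536.3 m
B x=-1824.8, y=407.1: 2232.1 m
C x=-914.2, y=1803.5: 2311.4 m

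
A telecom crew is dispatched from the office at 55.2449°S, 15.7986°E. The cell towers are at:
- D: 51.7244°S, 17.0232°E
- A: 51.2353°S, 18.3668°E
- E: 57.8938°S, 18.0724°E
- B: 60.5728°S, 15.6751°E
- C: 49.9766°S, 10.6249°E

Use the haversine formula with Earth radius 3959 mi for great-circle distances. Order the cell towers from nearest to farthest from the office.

E, D, A, B, C

Distance from the office at 55.2449°S, 15.7986°E to each:
E 57.8938°S, 18.0724°E: 202.4 mi
D 51.7244°S, 17.0232°E: 248.4 mi
A 51.2353°S, 18.3668°E: 296.7 mi
B 60.5728°S, 15.6751°E: 368.2 mi
C 49.9766°S, 10.6249°E: 423.6 mi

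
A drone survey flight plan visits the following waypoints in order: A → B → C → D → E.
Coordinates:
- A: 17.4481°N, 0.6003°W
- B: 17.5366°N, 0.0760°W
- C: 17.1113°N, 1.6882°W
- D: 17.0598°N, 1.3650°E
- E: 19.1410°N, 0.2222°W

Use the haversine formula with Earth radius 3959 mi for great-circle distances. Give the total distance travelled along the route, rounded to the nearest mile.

525 mi

Leg distances:
A→B: 35.1 mi  (cumulative 35.1 mi)
B→C: 110.3 mi  (cumulative 145.4 mi)
C→D: 201.7 mi  (cumulative 347.1 mi)
D→E: 177.6 mi  (cumulative 524.7 mi)
Total route length ≈ 525 mi.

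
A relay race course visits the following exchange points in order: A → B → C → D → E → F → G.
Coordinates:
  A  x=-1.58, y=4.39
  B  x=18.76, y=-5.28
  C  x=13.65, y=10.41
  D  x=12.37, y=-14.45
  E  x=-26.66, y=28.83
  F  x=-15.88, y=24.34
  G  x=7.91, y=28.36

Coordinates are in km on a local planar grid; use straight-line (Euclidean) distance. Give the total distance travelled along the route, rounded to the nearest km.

158 km

Leg distances:
A→B: 22.5 km  (cumulative 22.5 km)
B→C: 16.5 km  (cumulative 39.0 km)
C→D: 24.9 km  (cumulative 63.9 km)
D→E: 58.3 km  (cumulative 122.2 km)
E→F: 11.7 km  (cumulative 133.9 km)
F→G: 24.1 km  (cumulative 158.0 km)
Total route length ≈ 158 km.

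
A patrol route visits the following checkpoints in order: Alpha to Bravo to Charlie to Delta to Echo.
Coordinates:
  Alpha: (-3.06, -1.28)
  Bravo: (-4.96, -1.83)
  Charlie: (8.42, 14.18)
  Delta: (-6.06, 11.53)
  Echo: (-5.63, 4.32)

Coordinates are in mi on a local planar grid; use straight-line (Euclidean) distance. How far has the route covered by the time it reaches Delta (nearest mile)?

Leg distances:
Alpha→Bravo: 2.0 mi  (cumulative 2.0 mi)
Bravo→Charlie: 20.9 mi  (cumulative 22.8 mi)
Charlie→Delta: 14.7 mi  (cumulative 37.6 mi)
Cumulative distance at Delta ≈ 38 mi.

38 mi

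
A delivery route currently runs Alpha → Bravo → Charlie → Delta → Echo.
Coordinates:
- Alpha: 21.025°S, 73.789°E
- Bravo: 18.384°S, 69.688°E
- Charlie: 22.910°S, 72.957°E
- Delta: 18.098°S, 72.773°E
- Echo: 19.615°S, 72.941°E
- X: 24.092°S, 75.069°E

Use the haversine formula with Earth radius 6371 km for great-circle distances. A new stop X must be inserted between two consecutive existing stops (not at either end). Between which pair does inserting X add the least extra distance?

between Charlie and Delta

Added distance for inserting X between each consecutive pair:
Alpha–Bravo: 690.1 km
Bravo–Charlie: 489.6 km
Charlie–Delta: 424.6 km
Delta–Echo: 1082.2 km
Smallest added distance is 424.6 km, inserting between Charlie and Delta.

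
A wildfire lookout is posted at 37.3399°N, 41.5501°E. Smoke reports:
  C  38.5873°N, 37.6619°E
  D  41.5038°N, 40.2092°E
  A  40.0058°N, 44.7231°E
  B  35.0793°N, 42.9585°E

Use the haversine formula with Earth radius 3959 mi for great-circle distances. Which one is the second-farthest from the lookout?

Distance to each, sorted:
D: 296.5 mi
A: 251.4 mi
C: 228.7 mi
B: 174.8 mi
The second-farthest is A at 251.4 mi.

A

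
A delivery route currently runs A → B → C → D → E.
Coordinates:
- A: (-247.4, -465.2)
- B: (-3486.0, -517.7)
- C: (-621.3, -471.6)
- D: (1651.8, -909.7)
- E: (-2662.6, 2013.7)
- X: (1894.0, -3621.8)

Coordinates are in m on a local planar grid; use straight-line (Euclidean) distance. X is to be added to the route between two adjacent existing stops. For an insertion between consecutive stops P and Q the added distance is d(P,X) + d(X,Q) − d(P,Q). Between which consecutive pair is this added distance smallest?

Added distance for inserting X between each consecutive pair:
A–B: 6786.7 m
B–C: 7377.4 m
C–D: 4439.2 m
D–E: 4758.5 m
Smallest added distance is 4439.2 m, inserting between C and D.

between C and D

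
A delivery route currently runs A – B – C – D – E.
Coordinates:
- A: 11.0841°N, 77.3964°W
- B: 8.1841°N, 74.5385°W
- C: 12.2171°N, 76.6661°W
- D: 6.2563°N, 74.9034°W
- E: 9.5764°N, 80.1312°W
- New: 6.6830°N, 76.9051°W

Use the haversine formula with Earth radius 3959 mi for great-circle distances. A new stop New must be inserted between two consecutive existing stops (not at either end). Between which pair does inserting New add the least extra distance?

Added distance for inserting New between each consecutive pair:
A–B: 219.1 mi
B–C: 261.2 mi
C–D: 94.3 mi
D–E: 13.3 mi
Smallest added distance is 13.3 mi, inserting between D and E.

between D and E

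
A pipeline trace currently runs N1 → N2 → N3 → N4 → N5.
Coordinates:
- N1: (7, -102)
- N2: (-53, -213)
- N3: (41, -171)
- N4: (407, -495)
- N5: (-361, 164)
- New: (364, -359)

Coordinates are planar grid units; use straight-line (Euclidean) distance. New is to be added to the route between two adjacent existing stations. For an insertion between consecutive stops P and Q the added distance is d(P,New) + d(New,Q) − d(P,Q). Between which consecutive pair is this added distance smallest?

Added distance for inserting New between each consecutive pair:
N1–N2: 755.5
N2–N3: 712.6
N3–N4: 27.6
N4–N5: 24.6
Smallest added distance is 24.6, inserting between N4 and N5.

between N4 and N5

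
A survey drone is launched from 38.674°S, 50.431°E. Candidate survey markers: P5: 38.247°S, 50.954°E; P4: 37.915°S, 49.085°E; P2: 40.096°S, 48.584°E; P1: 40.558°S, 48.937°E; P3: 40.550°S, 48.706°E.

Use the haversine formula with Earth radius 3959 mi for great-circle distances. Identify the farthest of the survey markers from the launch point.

P3

Distances from the launch point (38.674°S, 50.431°E):
P3: 158.8 mi
P1: 152.5 mi
P2: 139.2 mi
P4: 89.9 mi
P5: 40.9 mi
The farthest is P3 at 158.8 mi.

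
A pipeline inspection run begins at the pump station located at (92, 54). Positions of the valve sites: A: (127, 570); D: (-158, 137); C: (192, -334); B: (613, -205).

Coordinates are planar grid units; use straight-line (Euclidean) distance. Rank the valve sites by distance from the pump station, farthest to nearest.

Computing each straight-line distance from (92, 54):
B (613, -205): 581.8
A (127, 570): 517.2
C (192, -334): 400.7
D (-158, 137): 263.4

B, A, C, D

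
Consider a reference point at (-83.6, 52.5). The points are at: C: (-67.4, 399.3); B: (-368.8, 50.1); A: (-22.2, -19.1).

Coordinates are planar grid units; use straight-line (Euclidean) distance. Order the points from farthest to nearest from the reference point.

C, B, A

Distances from the reference point:
C (-67.4, 399.3): 347.2
B (-368.8, 50.1): 285.2
A (-22.2, -19.1): 94.3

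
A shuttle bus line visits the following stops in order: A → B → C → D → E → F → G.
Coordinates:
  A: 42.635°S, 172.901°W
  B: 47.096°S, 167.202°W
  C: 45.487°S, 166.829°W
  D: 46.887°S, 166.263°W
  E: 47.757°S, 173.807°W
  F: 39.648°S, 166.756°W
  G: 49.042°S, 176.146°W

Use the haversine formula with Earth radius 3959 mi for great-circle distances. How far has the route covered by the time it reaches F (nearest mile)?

1648 mi

Leg distances:
A→B: 415.6 mi  (cumulative 415.6 mi)
B→C: 112.6 mi  (cumulative 528.2 mi)
C→D: 100.5 mi  (cumulative 628.6 mi)
D→E: 358.3 mi  (cumulative 986.9 mi)
E→F: 661.2 mi  (cumulative 1648.1 mi)
Cumulative distance at F ≈ 1648 mi.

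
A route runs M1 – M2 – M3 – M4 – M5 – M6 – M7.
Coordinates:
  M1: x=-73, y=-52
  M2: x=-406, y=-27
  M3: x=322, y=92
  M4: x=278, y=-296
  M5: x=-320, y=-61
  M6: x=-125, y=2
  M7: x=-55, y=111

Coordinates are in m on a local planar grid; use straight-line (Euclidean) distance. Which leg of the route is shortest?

Leg distances:
M1→M2: 333.9 m
M2→M3: 737.7 m
M3→M4: 390.5 m
M4→M5: 642.5 m
M5→M6: 204.9 m
M6→M7: 129.5 m
The shortest leg is M6–M7 at 129.5 m.

M6–M7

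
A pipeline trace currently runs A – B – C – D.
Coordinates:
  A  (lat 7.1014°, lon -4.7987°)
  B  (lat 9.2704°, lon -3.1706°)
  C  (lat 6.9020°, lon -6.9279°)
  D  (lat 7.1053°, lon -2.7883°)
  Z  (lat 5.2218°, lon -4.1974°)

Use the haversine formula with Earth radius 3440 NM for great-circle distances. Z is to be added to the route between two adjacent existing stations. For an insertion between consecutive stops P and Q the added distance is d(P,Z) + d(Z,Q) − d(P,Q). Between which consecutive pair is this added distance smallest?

between C and D

Added distance for inserting Z between each consecutive pair:
A–B: 206.8 NM
B–C: 177.6 NM
C–D: 85.7 NM
Smallest added distance is 85.7 NM, inserting between C and D.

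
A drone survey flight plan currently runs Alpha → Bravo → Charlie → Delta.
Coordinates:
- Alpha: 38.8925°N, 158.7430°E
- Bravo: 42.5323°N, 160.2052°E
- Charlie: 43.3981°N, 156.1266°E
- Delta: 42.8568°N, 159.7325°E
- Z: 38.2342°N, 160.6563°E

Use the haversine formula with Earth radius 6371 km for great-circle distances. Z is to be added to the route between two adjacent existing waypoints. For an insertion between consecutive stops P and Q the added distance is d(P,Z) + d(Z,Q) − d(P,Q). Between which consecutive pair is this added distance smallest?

Added distance for inserting Z between each consecutive pair:
Alpha–Bravo: 238.1 km
Bravo–Charlie: 822.9 km
Charlie–Delta: 910.1 km
Smallest added distance is 238.1 km, inserting between Alpha and Bravo.

between Alpha and Bravo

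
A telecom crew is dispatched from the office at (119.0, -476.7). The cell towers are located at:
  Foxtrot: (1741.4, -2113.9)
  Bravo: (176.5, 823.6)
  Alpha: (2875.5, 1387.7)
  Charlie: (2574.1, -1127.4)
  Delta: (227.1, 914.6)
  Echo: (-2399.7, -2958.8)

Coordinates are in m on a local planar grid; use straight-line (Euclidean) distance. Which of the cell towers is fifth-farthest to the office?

Distance to each, sorted:
Echo: 3536.2 m
Alpha: 3327.8 m
Charlie: 2539.9 m
Foxtrot: 2304.9 m
Delta: 1395.5 m
Bravo: 1301.6 m
The fifth-farthest is Delta at 1395.5 m.

Delta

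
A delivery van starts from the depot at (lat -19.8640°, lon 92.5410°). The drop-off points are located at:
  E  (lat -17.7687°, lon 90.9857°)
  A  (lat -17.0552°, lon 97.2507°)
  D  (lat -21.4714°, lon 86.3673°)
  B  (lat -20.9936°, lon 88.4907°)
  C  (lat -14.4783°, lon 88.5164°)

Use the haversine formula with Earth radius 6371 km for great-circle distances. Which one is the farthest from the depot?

C

Distances from the depot ((lat -19.8640°, lon 92.5410°)):
C: 735.7 km
D: 666.6 km
A: 586.7 km
B: 440.3 km
E: 284.7 km
The farthest is C at 735.7 km.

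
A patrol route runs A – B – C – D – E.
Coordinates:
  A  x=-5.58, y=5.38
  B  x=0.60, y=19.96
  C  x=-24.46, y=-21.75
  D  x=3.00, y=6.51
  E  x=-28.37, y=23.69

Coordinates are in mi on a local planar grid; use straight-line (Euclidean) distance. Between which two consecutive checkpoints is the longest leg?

B–C

Leg distances:
A→B: 15.8 mi
B→C: 48.7 mi
C→D: 39.4 mi
D→E: 35.8 mi
The longest leg is B–C at 48.7 mi.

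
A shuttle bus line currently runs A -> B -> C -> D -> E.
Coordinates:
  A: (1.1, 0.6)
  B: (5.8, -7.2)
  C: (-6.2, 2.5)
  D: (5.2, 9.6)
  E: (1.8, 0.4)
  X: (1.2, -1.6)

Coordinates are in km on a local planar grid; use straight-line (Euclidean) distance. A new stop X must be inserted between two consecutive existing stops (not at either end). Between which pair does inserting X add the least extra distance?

between B and C

Added distance for inserting X between each consecutive pair:
A–B: 0.3 km
B–C: 0.3 km
C–D: 6.9 km
D–E: 4.2 km
Smallest added distance is 0.3 km, inserting between B and C.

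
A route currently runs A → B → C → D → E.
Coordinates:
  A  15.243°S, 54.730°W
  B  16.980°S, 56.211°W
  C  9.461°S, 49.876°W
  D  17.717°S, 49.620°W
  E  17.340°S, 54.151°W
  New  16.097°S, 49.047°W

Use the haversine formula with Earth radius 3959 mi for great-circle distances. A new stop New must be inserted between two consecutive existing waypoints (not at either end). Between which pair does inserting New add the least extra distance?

between C and D

Added distance for inserting New between each consecutive pair:
A–B: 705.9 mi
B–C: 268.6 mi
C–D: 9.4 mi
D–E: 167.0 mi
Smallest added distance is 9.4 mi, inserting between C and D.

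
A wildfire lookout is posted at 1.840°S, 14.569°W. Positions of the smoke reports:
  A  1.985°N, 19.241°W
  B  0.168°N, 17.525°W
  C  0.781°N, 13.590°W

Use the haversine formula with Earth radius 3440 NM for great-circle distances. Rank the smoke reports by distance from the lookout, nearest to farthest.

Distance from the lookout at 1.840°S, 14.569°W to each:
C 0.781°N, 13.590°W: 168.0 NM
B 0.168°N, 17.525°W: 214.5 NM
A 1.985°N, 19.241°W: 362.5 NM

C, B, A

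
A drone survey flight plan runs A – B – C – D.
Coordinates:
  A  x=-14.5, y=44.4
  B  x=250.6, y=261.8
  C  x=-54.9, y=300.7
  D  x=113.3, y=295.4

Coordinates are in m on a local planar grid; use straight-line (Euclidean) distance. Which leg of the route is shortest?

C–D

Leg distances:
A→B: 342.8 m
B→C: 308.0 m
C→D: 168.3 m
The shortest leg is C–D at 168.3 m.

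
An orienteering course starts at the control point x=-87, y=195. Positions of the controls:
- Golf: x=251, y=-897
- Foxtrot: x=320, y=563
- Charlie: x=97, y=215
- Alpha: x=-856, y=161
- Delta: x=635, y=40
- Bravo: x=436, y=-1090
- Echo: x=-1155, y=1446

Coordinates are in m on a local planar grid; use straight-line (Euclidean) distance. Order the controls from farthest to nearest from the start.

Echo, Bravo, Golf, Alpha, Delta, Foxtrot, Charlie

Computing each straight-line distance from x=-87, y=195:
Echo x=-1155, y=1446: 1644.9 m
Bravo x=436, y=-1090: 1387.4 m
Golf x=251, y=-897: 1143.1 m
Alpha x=-856, y=161: 769.8 m
Delta x=635, y=40: 738.5 m
Foxtrot x=320, y=563: 548.7 m
Charlie x=97, y=215: 185.1 m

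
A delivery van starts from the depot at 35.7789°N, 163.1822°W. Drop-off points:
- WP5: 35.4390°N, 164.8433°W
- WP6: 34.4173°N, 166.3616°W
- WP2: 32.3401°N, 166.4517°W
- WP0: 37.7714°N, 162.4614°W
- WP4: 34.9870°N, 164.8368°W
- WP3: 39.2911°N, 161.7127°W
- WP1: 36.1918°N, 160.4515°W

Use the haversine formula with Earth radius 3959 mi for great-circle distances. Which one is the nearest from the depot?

WP5

Distance to each, sorted:
WP5: 96.2 mi
WP4: 108.1 mi
WP0: 143.3 mi
WP1: 155.3 mi
WP6: 202.9 mi
WP3: 255.7 mi
WP2: 302.4 mi
The nearest is WP5 at 96.2 mi.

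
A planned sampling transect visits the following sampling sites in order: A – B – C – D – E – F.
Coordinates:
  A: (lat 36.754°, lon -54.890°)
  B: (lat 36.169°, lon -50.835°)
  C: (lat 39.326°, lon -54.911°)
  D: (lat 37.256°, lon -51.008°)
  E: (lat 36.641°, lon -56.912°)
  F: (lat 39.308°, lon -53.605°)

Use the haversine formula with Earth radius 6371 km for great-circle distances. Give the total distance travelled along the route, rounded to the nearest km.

Leg distances:
A→B: 368.4 km  (cumulative 368.4 km)
B→C: 501.6 km  (cumulative 869.9 km)
C→D: 411.0 km  (cumulative 1281.0 km)
D→E: 529.0 km  (cumulative 1810.0 km)
E→F: 414.6 km  (cumulative 2224.6 km)
Total route length ≈ 2225 km.

2225 km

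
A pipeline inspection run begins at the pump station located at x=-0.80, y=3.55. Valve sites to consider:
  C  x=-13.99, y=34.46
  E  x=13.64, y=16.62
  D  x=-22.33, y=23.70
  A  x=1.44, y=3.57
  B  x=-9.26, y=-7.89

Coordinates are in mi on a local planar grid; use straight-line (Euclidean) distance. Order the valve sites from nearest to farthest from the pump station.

Distances from the pump station:
A x=1.44, y=3.57: 2.2 mi
B x=-9.26, y=-7.89: 14.2 mi
E x=13.64, y=16.62: 19.5 mi
D x=-22.33, y=23.70: 29.5 mi
C x=-13.99, y=34.46: 33.6 mi

A, B, E, D, C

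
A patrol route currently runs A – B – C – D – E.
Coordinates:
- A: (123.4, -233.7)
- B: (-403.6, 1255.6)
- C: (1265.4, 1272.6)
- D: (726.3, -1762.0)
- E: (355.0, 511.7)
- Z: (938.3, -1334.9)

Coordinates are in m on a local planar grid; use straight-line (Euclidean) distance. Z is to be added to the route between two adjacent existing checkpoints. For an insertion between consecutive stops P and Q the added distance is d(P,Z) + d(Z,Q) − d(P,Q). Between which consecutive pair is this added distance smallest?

between C and D

Added distance for inserting Z between each consecutive pair:
A–B: 2707.6 m
B–C: 3876.3 m
C–D: 22.6 m
D–E: 109.5 m
Smallest added distance is 22.6 m, inserting between C and D.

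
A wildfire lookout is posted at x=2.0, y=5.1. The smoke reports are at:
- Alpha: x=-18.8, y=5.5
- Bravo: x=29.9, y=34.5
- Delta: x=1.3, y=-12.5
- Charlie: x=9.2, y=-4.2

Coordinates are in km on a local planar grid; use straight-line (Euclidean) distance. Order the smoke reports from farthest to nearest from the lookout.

Bravo, Alpha, Delta, Charlie

Distance from the lookout at x=2.0, y=5.1 to each:
Bravo x=29.9, y=34.5: 40.5 km
Alpha x=-18.8, y=5.5: 20.8 km
Delta x=1.3, y=-12.5: 17.6 km
Charlie x=9.2, y=-4.2: 11.8 km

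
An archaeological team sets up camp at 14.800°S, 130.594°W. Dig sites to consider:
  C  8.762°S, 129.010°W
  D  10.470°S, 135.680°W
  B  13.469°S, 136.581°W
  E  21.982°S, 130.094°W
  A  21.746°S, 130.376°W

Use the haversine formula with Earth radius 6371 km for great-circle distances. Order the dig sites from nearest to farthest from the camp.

B, C, D, A, E

Distance from the camp at 14.800°S, 130.594°W to each:
B 13.469°S, 136.581°W: 662.3 km
C 8.762°S, 129.010°W: 693.2 km
D 10.470°S, 135.680°W: 732.2 km
A 21.746°S, 130.376°W: 772.7 km
E 21.982°S, 130.094°W: 800.3 km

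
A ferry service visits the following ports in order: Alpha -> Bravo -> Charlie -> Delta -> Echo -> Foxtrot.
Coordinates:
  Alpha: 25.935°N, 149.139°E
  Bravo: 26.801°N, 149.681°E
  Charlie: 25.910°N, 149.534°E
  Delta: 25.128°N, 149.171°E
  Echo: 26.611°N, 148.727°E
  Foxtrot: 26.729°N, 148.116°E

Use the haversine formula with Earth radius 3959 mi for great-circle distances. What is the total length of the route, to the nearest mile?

334 mi

Leg distances:
Alpha→Bravo: 68.6 mi  (cumulative 68.6 mi)
Bravo→Charlie: 62.2 mi  (cumulative 130.8 mi)
Charlie→Delta: 58.6 mi  (cumulative 189.4 mi)
Delta→Echo: 106.1 mi  (cumulative 295.5 mi)
Echo→Foxtrot: 38.6 mi  (cumulative 334.1 mi)
Total route length ≈ 334 mi.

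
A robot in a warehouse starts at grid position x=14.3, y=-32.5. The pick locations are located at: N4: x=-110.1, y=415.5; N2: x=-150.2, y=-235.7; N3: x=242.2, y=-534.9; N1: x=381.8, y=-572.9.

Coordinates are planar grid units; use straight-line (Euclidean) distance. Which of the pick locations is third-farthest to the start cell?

N4

Distances from the start cell (x=14.3, y=-32.5):
N1: 653.5
N3: 551.7
N4: 465.0
N2: 261.4
The third-farthest is N4 at 465.0.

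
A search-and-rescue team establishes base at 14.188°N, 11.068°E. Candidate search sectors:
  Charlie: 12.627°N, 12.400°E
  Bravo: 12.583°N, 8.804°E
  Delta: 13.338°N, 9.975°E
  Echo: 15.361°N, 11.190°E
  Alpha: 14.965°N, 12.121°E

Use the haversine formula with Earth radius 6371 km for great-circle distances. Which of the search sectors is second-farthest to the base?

Charlie

Distance to each, sorted:
Bravo: 303.0 km
Charlie: 225.6 km
Delta: 151.2 km
Alpha: 142.5 km
Echo: 131.1 km
The second-farthest is Charlie at 225.6 km.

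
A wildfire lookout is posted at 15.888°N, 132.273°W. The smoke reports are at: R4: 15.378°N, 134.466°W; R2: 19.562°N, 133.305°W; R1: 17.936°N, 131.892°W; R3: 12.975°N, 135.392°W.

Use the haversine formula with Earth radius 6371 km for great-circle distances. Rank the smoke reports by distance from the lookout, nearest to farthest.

Distance from the lookout at 15.888°N, 132.273°W to each:
R1 17.936°N, 131.892°W: 231.3 km
R4 15.378°N, 134.466°W: 241.6 km
R2 19.562°N, 133.305°W: 422.9 km
R3 12.975°N, 135.392°W: 466.6 km

R1, R4, R2, R3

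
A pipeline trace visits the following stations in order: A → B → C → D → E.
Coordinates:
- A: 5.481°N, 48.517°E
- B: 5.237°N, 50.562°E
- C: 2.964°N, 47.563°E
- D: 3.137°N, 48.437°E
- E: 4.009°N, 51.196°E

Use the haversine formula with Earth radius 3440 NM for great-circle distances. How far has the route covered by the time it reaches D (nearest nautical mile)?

Leg distances:
A→B: 123.1 NM  (cumulative 123.1 NM)
B→C: 225.6 NM  (cumulative 348.7 NM)
C→D: 53.4 NM  (cumulative 402.1 NM)
Cumulative distance at D ≈ 402 NM.

402 NM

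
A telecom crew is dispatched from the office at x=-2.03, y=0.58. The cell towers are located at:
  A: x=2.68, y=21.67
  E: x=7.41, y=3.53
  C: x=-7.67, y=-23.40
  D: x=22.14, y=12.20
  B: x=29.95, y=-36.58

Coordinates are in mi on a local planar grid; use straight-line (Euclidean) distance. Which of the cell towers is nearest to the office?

E

Distance to each, sorted:
E: 9.9 mi
A: 21.6 mi
C: 24.6 mi
D: 26.8 mi
B: 49.0 mi
The nearest is E at 9.9 mi.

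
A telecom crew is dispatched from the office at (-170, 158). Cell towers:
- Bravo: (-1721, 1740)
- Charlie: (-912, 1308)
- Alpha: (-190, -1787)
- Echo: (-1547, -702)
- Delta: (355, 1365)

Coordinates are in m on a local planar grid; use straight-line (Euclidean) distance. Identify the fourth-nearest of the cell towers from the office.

Distances from the office ((-170, 158)):
Delta: 1316.2 m
Charlie: 1368.6 m
Echo: 1623.5 m
Alpha: 1945.1 m
Bravo: 2215.5 m
The fourth-nearest is Alpha at 1945.1 m.

Alpha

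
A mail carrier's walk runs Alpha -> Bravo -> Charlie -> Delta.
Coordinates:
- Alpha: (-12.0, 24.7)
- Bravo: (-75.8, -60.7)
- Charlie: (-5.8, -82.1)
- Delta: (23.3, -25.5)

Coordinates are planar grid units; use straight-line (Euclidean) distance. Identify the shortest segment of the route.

Charlie–Delta

Leg distances:
Alpha→Bravo: 106.6
Bravo→Charlie: 73.2
Charlie→Delta: 63.6
The shortest leg is Charlie–Delta at 63.6.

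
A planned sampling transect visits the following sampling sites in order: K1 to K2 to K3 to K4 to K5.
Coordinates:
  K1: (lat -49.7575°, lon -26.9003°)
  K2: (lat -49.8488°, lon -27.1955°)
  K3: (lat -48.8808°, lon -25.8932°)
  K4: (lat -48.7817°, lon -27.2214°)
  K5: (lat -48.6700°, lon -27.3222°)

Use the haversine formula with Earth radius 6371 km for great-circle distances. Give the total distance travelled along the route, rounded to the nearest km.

Leg distances:
K1→K2: 23.5 km  (cumulative 23.5 km)
K2→K3: 143.1 km  (cumulative 166.6 km)
K3→K4: 97.8 km  (cumulative 264.4 km)
K4→K5: 14.5 km  (cumulative 278.9 km)
Total route length ≈ 279 km.

279 km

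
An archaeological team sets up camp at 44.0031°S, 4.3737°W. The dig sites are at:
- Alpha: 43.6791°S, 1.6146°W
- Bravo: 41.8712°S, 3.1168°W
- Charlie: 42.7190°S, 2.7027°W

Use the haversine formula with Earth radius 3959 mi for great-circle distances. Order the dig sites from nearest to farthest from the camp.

Distances from the camp:
Charlie 42.7190°S, 2.7027°W: 122.1 mi
Alpha 43.6791°S, 1.6146°W: 139.3 mi
Bravo 41.8712°S, 3.1168°W: 160.4 mi

Charlie, Alpha, Bravo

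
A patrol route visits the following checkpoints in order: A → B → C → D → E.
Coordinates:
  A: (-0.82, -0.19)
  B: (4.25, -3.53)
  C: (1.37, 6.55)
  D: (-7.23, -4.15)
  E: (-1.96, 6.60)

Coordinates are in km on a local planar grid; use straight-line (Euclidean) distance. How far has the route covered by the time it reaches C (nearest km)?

17 km

Leg distances:
A→B: 6.1 km  (cumulative 6.1 km)
B→C: 10.5 km  (cumulative 16.6 km)
Cumulative distance at C ≈ 17 km.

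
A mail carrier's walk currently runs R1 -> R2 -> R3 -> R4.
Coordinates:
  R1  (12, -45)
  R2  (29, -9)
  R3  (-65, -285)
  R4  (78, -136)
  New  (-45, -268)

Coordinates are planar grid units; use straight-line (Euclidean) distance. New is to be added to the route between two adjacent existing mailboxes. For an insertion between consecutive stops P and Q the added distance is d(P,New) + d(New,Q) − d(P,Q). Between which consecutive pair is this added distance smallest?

Added distance for inserting New between each consecutive pair:
R1–R2: 459.7
R2–R3: 4.0
R3–R4: 0.2
Smallest added distance is 0.2, inserting between R3 and R4.

between R3 and R4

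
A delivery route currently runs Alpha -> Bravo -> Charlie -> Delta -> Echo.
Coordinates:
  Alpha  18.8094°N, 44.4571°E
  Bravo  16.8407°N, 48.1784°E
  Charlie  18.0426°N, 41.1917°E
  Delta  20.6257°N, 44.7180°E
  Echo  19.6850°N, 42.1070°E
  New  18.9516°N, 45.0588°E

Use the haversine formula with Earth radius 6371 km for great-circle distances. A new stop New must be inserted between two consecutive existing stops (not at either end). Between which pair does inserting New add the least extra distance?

between Alpha and Bravo

Added distance for inserting New between each consecutive pair:
Alpha–Bravo: 19.6 km
Bravo–Charlie: 72.1 km
Charlie–Delta: 141.3 km
Delta–Echo: 217.9 km
Smallest added distance is 19.6 km, inserting between Alpha and Bravo.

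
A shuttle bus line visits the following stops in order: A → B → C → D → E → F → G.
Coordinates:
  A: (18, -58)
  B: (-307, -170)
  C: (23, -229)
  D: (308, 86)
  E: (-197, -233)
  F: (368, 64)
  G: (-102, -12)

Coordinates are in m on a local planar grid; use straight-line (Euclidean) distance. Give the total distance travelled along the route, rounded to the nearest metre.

2816 m

Leg distances:
A→B: 343.8 m  (cumulative 343.8 m)
B→C: 335.2 m  (cumulative 679.0 m)
C→D: 424.8 m  (cumulative 1103.8 m)
D→E: 597.3 m  (cumulative 1701.1 m)
E→F: 638.3 m  (cumulative 2339.4 m)
F→G: 476.1 m  (cumulative 2815.5 m)
Total route length ≈ 2816 m.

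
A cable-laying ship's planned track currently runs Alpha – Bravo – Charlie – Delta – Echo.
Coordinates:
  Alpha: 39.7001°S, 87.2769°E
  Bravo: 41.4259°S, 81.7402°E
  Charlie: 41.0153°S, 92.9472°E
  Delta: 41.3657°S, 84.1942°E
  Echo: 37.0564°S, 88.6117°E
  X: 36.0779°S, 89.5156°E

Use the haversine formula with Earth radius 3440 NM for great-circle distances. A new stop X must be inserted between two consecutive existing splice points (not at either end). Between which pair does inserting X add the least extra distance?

between Delta and Echo

Added distance for inserting X between each consecutive pair:
Alpha–Bravo: 454.1 NM
Bravo–Charlie: 316.0 NM
Charlie–Delta: 344.9 NM
Delta–Echo: 146.3 NM
Smallest added distance is 146.3 NM, inserting between Delta and Echo.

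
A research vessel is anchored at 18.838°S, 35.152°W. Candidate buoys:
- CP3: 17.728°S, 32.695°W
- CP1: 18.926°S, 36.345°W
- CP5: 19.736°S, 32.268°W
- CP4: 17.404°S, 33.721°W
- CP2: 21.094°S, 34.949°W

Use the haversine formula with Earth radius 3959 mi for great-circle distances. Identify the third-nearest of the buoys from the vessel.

Distance to each, sorted:
CP1: 78.2 mi
CP4: 136.6 mi
CP2: 156.4 mi
CP3: 178.5 mi
CP5: 198.1 mi
The third-nearest is CP2 at 156.4 mi.

CP2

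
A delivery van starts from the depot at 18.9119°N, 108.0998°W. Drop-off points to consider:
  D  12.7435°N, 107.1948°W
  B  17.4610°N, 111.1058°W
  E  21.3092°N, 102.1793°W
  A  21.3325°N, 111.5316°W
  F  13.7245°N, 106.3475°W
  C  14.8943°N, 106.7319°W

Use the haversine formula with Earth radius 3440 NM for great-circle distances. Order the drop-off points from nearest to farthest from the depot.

B, A, C, F, E, D

Distances from the depot:
B 17.4610°N, 111.1058°W: 192.3 NM
A 21.3325°N, 111.5316°W: 242.0 NM
C 14.8943°N, 106.7319°W: 253.7 NM
F 13.7245°N, 106.3475°W: 327.4 NM
E 21.3092°N, 102.1793°W: 363.5 NM
D 12.7435°N, 107.1948°W: 374.0 NM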